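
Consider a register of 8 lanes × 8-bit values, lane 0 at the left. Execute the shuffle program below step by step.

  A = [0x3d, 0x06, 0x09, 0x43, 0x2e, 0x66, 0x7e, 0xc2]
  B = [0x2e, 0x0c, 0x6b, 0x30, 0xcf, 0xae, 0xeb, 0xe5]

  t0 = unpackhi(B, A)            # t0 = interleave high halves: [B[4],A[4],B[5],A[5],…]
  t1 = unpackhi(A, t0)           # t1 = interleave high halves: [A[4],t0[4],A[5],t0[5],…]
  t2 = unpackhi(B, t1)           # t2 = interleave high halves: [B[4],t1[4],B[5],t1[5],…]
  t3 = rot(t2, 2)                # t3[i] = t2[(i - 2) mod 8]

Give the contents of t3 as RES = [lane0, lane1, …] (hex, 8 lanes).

  t0: cf 2e ae 66 eb 7e e5 c2
  t1: 2e eb 66 7e 7e e5 c2 c2
  t2: cf 7e ae e5 eb c2 e5 c2
  t3: e5 c2 cf 7e ae e5 eb c2

RES = [ 0xe5  0xc2  0xcf  0x7e  0xae  0xe5  0xeb  0xc2 ]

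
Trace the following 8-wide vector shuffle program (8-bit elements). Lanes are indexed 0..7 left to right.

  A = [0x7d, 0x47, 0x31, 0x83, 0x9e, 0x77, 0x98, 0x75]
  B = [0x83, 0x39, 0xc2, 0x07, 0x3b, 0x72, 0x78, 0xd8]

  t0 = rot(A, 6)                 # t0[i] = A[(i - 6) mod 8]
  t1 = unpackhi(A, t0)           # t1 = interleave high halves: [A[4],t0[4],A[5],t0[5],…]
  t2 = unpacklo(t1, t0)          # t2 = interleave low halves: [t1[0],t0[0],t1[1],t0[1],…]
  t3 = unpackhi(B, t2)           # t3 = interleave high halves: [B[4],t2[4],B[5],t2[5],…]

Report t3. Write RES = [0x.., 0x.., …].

RES = [ 0x3b  0x77  0x72  0x9e  0x78  0x75  0xd8  0x77 ]

t0 = [0x31, 0x83, 0x9e, 0x77, 0x98, 0x75, 0x7d, 0x47]
t1 = [0x9e, 0x98, 0x77, 0x75, 0x98, 0x7d, 0x75, 0x47]
t2 = [0x9e, 0x31, 0x98, 0x83, 0x77, 0x9e, 0x75, 0x77]
t3 = [0x3b, 0x77, 0x72, 0x9e, 0x78, 0x75, 0xd8, 0x77]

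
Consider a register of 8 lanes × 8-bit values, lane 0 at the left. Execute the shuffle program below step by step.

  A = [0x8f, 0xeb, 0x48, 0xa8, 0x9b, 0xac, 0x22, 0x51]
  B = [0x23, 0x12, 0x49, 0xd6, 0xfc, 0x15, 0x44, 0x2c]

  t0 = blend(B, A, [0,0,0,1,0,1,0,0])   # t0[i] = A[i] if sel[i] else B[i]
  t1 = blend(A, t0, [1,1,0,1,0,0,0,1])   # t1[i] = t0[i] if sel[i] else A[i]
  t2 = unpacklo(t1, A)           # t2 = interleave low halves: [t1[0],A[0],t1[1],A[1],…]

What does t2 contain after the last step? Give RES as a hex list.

RES = [ 0x23  0x8f  0x12  0xeb  0x48  0x48  0xa8  0xa8 ]

→ t0 |23|12|49|a8|fc|ac|44|2c|
→ t1 |23|12|48|a8|9b|ac|22|2c|
→ t2 |23|8f|12|eb|48|48|a8|a8|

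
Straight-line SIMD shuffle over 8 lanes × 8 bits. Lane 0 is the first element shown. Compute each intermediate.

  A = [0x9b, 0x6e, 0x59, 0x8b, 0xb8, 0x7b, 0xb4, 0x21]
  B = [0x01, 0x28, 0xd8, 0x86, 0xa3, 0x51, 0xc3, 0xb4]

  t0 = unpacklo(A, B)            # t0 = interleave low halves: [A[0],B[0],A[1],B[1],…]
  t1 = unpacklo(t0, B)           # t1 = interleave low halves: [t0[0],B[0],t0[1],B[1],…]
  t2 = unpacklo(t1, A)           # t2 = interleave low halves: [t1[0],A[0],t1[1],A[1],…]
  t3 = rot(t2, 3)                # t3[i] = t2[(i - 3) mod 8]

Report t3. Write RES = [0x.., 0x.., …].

  t0: 9b 01 6e 28 59 d8 8b 86
  t1: 9b 01 01 28 6e d8 28 86
  t2: 9b 9b 01 6e 01 59 28 8b
  t3: 59 28 8b 9b 9b 01 6e 01

RES = [ 0x59  0x28  0x8b  0x9b  0x9b  0x01  0x6e  0x01 ]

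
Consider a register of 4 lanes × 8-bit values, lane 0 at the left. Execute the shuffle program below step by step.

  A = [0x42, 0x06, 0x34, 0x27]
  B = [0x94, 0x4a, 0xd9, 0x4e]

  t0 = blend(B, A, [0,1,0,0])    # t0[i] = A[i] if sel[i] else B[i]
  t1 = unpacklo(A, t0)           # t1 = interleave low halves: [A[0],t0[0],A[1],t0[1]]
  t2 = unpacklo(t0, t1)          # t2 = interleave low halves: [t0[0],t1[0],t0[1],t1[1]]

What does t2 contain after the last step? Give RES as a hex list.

RES = [ 0x94  0x42  0x06  0x94 ]

t0 = [0x94, 0x06, 0xd9, 0x4e]
t1 = [0x42, 0x94, 0x06, 0x06]
t2 = [0x94, 0x42, 0x06, 0x94]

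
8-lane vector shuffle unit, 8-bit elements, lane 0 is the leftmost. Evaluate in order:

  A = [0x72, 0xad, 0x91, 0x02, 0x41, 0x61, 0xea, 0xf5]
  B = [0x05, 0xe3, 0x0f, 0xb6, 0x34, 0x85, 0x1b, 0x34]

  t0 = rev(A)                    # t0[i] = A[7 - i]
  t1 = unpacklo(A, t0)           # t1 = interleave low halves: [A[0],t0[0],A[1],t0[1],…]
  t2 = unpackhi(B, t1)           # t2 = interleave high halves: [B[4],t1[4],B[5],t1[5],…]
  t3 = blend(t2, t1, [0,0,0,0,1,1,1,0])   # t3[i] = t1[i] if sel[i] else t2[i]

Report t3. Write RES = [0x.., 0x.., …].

RES = [0x34, 0x91, 0x85, 0x61, 0x91, 0x61, 0x02, 0x41]

t0 = [0xf5, 0xea, 0x61, 0x41, 0x02, 0x91, 0xad, 0x72]
t1 = [0x72, 0xf5, 0xad, 0xea, 0x91, 0x61, 0x02, 0x41]
t2 = [0x34, 0x91, 0x85, 0x61, 0x1b, 0x02, 0x34, 0x41]
t3 = [0x34, 0x91, 0x85, 0x61, 0x91, 0x61, 0x02, 0x41]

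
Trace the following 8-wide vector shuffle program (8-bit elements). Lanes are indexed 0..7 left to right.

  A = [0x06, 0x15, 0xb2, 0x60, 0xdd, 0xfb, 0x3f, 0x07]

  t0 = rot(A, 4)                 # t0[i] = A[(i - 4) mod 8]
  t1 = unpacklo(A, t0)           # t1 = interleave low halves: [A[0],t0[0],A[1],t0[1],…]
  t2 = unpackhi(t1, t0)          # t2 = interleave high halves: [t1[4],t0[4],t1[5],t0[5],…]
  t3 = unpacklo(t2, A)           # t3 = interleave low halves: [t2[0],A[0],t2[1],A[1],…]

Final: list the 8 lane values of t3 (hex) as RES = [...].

  t0: dd fb 3f 07 06 15 b2 60
  t1: 06 dd 15 fb b2 3f 60 07
  t2: b2 06 3f 15 60 b2 07 60
  t3: b2 06 06 15 3f b2 15 60

RES = [0xb2, 0x06, 0x06, 0x15, 0x3f, 0xb2, 0x15, 0x60]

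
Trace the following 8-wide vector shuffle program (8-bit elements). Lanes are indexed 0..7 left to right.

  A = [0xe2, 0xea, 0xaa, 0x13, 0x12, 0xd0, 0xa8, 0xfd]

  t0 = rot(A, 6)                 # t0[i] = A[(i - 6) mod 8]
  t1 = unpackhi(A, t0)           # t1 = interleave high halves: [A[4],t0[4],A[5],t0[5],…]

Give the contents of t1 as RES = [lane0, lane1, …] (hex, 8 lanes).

→ t0 |aa|13|12|d0|a8|fd|e2|ea|
→ t1 |12|a8|d0|fd|a8|e2|fd|ea|

RES = [ 0x12  0xa8  0xd0  0xfd  0xa8  0xe2  0xfd  0xea ]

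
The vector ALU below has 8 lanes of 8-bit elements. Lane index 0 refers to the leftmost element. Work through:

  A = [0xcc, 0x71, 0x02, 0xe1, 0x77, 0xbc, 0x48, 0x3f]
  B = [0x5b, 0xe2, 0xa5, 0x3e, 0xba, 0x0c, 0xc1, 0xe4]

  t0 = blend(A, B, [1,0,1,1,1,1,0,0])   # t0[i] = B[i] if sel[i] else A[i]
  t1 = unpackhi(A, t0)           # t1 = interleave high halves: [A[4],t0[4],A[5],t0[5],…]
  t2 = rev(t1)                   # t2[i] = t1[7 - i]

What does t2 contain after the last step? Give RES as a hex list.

RES = [ 0x3f  0x3f  0x48  0x48  0x0c  0xbc  0xba  0x77 ]

t0 = [0x5b, 0x71, 0xa5, 0x3e, 0xba, 0x0c, 0x48, 0x3f]
t1 = [0x77, 0xba, 0xbc, 0x0c, 0x48, 0x48, 0x3f, 0x3f]
t2 = [0x3f, 0x3f, 0x48, 0x48, 0x0c, 0xbc, 0xba, 0x77]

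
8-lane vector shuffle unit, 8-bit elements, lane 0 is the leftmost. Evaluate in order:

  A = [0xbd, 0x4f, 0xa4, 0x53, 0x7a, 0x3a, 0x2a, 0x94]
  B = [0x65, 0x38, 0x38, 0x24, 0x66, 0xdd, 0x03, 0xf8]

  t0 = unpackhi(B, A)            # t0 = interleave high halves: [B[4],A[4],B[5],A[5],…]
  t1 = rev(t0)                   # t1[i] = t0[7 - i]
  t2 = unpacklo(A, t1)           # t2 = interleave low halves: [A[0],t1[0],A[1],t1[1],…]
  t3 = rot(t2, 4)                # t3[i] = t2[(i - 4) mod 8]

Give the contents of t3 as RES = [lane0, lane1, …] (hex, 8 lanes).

RES = [0xa4, 0x2a, 0x53, 0x03, 0xbd, 0x94, 0x4f, 0xf8]

  t0: 66 7a dd 3a 03 2a f8 94
  t1: 94 f8 2a 03 3a dd 7a 66
  t2: bd 94 4f f8 a4 2a 53 03
  t3: a4 2a 53 03 bd 94 4f f8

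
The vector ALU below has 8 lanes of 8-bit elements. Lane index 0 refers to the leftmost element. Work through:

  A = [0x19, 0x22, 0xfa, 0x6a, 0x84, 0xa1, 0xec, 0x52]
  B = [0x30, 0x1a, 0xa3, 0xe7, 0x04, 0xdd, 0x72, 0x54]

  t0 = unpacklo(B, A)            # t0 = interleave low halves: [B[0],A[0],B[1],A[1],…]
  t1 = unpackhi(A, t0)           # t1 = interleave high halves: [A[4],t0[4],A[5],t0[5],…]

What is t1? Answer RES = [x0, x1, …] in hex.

  t0: 30 19 1a 22 a3 fa e7 6a
  t1: 84 a3 a1 fa ec e7 52 6a

RES = [0x84, 0xa3, 0xa1, 0xfa, 0xec, 0xe7, 0x52, 0x6a]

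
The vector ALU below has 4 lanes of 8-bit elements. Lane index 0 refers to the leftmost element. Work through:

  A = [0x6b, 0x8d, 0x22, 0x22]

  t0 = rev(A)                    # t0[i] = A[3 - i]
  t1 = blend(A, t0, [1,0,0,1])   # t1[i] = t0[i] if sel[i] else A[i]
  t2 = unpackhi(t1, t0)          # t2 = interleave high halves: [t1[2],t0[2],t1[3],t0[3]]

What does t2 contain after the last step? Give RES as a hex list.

t0 = [0x22, 0x22, 0x8d, 0x6b]
t1 = [0x22, 0x8d, 0x22, 0x6b]
t2 = [0x22, 0x8d, 0x6b, 0x6b]

RES = [ 0x22  0x8d  0x6b  0x6b ]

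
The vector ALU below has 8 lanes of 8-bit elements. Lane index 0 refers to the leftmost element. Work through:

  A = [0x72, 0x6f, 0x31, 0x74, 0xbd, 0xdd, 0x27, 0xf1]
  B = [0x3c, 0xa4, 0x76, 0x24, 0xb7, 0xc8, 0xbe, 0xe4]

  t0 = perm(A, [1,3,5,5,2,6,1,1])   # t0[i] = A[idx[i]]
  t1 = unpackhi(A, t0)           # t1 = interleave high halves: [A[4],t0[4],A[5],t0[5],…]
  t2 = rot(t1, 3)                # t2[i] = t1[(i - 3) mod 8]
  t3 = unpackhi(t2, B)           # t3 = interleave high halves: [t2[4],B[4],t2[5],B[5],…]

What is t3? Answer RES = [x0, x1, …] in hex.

RES = [ 0x31  0xb7  0xdd  0xc8  0x27  0xbe  0x27  0xe4 ]

→ t0 |6f|74|dd|dd|31|27|6f|6f|
→ t1 |bd|31|dd|27|27|6f|f1|6f|
→ t2 |6f|f1|6f|bd|31|dd|27|27|
→ t3 |31|b7|dd|c8|27|be|27|e4|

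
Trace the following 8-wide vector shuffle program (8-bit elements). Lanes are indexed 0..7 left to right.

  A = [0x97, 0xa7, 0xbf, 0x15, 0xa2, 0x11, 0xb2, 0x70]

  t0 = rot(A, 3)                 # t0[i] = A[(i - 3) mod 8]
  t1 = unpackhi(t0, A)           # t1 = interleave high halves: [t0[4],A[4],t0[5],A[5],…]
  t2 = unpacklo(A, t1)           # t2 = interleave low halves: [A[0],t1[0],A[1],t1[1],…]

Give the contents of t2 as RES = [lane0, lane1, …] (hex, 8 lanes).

  t0: 11 b2 70 97 a7 bf 15 a2
  t1: a7 a2 bf 11 15 b2 a2 70
  t2: 97 a7 a7 a2 bf bf 15 11

RES = [ 0x97  0xa7  0xa7  0xa2  0xbf  0xbf  0x15  0x11 ]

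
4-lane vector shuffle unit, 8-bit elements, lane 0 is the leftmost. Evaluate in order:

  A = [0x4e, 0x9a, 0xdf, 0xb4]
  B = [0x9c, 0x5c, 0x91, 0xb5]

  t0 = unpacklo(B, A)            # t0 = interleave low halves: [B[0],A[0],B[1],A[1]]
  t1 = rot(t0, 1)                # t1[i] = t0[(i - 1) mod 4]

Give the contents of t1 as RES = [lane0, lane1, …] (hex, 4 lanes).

RES = [ 0x9a  0x9c  0x4e  0x5c ]

t0 = [0x9c, 0x4e, 0x5c, 0x9a]
t1 = [0x9a, 0x9c, 0x4e, 0x5c]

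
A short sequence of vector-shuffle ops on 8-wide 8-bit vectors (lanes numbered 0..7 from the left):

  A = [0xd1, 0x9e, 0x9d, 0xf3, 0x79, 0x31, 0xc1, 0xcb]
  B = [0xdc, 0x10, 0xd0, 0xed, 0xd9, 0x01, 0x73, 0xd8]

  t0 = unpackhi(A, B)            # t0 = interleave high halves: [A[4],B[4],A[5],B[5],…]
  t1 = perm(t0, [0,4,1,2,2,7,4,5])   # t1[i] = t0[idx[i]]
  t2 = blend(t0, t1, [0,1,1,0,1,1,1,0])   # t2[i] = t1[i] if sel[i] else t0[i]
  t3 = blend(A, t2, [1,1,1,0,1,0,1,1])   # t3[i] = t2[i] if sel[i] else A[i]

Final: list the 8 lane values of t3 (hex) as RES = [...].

t0 = [0x79, 0xd9, 0x31, 0x01, 0xc1, 0x73, 0xcb, 0xd8]
t1 = [0x79, 0xc1, 0xd9, 0x31, 0x31, 0xd8, 0xc1, 0x73]
t2 = [0x79, 0xc1, 0xd9, 0x01, 0x31, 0xd8, 0xc1, 0xd8]
t3 = [0x79, 0xc1, 0xd9, 0xf3, 0x31, 0x31, 0xc1, 0xd8]

RES = [0x79, 0xc1, 0xd9, 0xf3, 0x31, 0x31, 0xc1, 0xd8]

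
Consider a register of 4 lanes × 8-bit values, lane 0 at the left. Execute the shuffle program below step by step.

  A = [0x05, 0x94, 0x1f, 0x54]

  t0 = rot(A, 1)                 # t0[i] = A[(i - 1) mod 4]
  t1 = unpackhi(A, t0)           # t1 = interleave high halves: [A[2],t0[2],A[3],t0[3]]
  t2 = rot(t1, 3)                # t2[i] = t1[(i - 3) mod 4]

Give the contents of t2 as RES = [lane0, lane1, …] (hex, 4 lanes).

RES = [0x94, 0x54, 0x1f, 0x1f]

  t0: 54 05 94 1f
  t1: 1f 94 54 1f
  t2: 94 54 1f 1f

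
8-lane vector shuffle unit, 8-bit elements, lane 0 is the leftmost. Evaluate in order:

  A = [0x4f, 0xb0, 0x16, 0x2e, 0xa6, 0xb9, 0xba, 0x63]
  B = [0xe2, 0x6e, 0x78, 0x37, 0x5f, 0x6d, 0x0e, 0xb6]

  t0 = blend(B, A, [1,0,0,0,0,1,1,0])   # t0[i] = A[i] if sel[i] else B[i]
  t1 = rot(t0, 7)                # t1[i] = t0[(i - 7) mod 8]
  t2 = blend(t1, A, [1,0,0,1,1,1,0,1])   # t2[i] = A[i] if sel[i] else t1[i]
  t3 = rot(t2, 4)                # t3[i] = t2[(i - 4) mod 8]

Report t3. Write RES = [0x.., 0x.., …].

RES = [ 0xa6  0xb9  0xb6  0x63  0x4f  0x78  0x37  0x2e ]

→ t0 |4f|6e|78|37|5f|b9|ba|b6|
→ t1 |6e|78|37|5f|b9|ba|b6|4f|
→ t2 |4f|78|37|2e|a6|b9|b6|63|
→ t3 |a6|b9|b6|63|4f|78|37|2e|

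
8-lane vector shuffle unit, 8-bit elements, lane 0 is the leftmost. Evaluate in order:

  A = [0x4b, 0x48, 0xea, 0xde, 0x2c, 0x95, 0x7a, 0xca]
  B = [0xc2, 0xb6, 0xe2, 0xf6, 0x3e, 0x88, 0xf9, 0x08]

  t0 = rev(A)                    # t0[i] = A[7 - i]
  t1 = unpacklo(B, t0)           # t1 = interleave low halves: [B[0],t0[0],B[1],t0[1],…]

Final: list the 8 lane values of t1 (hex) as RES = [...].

  t0: ca 7a 95 2c de ea 48 4b
  t1: c2 ca b6 7a e2 95 f6 2c

RES = [ 0xc2  0xca  0xb6  0x7a  0xe2  0x95  0xf6  0x2c ]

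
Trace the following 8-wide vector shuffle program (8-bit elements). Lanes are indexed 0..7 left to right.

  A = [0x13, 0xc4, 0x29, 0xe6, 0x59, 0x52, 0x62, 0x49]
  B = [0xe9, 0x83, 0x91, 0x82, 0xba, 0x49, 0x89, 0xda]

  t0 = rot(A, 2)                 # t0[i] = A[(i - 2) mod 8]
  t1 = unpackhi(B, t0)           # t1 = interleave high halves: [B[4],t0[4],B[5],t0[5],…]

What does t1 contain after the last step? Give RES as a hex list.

RES = [ 0xba  0x29  0x49  0xe6  0x89  0x59  0xda  0x52 ]

  t0: 62 49 13 c4 29 e6 59 52
  t1: ba 29 49 e6 89 59 da 52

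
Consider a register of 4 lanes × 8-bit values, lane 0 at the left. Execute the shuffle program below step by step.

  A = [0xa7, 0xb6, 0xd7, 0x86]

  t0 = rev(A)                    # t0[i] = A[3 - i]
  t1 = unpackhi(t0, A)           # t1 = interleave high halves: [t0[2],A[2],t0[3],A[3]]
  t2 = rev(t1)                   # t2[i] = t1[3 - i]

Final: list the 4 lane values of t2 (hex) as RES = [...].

→ t0 |86|d7|b6|a7|
→ t1 |b6|d7|a7|86|
→ t2 |86|a7|d7|b6|

RES = [ 0x86  0xa7  0xd7  0xb6 ]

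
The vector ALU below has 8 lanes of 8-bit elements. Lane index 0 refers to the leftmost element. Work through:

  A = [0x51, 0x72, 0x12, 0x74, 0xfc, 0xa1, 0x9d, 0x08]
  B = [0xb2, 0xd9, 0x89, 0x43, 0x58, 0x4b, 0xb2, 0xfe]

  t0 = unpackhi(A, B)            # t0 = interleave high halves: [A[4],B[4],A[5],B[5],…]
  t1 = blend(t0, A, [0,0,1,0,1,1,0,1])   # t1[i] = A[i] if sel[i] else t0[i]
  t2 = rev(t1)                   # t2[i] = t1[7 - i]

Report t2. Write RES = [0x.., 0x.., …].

RES = [ 0x08  0x08  0xa1  0xfc  0x4b  0x12  0x58  0xfc ]

t0 = [0xfc, 0x58, 0xa1, 0x4b, 0x9d, 0xb2, 0x08, 0xfe]
t1 = [0xfc, 0x58, 0x12, 0x4b, 0xfc, 0xa1, 0x08, 0x08]
t2 = [0x08, 0x08, 0xa1, 0xfc, 0x4b, 0x12, 0x58, 0xfc]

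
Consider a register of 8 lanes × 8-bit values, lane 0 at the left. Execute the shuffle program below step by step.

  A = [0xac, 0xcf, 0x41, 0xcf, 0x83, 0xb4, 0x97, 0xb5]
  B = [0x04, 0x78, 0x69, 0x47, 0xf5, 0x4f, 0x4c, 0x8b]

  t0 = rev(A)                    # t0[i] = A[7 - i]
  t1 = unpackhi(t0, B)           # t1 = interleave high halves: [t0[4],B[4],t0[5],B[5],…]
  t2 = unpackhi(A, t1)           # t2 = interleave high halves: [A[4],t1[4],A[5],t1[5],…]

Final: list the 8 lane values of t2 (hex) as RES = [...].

RES = [0x83, 0xcf, 0xb4, 0x4c, 0x97, 0xac, 0xb5, 0x8b]

  t0: b5 97 b4 83 cf 41 cf ac
  t1: cf f5 41 4f cf 4c ac 8b
  t2: 83 cf b4 4c 97 ac b5 8b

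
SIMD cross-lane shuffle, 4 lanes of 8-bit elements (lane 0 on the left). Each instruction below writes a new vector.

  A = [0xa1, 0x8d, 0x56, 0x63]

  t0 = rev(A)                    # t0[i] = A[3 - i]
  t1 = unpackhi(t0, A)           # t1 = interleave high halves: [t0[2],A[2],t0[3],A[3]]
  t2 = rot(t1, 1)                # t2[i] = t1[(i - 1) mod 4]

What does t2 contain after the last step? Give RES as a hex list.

  t0: 63 56 8d a1
  t1: 8d 56 a1 63
  t2: 63 8d 56 a1

RES = [ 0x63  0x8d  0x56  0xa1 ]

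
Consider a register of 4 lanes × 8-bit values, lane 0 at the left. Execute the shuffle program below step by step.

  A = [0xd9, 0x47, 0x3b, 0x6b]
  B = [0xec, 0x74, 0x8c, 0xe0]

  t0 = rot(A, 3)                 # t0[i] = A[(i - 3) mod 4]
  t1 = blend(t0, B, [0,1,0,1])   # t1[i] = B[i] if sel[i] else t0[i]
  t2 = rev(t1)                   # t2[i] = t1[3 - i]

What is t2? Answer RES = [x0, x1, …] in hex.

→ t0 |47|3b|6b|d9|
→ t1 |47|74|6b|e0|
→ t2 |e0|6b|74|47|

RES = [0xe0, 0x6b, 0x74, 0x47]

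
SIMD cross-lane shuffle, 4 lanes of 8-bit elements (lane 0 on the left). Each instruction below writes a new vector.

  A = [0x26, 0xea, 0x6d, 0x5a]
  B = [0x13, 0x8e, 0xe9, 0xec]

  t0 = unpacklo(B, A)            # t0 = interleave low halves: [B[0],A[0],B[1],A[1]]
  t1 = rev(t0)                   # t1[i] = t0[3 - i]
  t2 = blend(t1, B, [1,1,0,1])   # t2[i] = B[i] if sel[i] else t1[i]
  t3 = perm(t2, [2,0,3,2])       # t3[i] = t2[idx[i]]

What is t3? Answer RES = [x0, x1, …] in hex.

→ t0 |13|26|8e|ea|
→ t1 |ea|8e|26|13|
→ t2 |13|8e|26|ec|
→ t3 |26|13|ec|26|

RES = [ 0x26  0x13  0xec  0x26 ]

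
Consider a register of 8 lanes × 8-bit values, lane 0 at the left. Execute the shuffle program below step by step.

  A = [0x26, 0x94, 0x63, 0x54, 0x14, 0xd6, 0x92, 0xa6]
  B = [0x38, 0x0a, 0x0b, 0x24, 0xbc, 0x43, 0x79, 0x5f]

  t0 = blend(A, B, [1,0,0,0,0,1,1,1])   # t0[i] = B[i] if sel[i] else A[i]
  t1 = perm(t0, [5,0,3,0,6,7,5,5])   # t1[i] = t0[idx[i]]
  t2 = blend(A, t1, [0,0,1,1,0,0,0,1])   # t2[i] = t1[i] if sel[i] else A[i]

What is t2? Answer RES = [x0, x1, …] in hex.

RES = [ 0x26  0x94  0x54  0x38  0x14  0xd6  0x92  0x43 ]

  t0: 38 94 63 54 14 43 79 5f
  t1: 43 38 54 38 79 5f 43 43
  t2: 26 94 54 38 14 d6 92 43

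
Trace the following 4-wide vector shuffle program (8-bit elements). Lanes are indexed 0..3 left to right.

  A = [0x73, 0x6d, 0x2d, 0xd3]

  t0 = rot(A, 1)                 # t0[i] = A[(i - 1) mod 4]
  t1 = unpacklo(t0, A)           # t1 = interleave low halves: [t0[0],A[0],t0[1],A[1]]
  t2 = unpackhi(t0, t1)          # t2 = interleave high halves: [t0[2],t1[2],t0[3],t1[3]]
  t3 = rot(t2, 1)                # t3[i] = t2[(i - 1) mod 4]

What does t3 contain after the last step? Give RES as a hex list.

→ t0 |d3|73|6d|2d|
→ t1 |d3|73|73|6d|
→ t2 |6d|73|2d|6d|
→ t3 |6d|6d|73|2d|

RES = [0x6d, 0x6d, 0x73, 0x2d]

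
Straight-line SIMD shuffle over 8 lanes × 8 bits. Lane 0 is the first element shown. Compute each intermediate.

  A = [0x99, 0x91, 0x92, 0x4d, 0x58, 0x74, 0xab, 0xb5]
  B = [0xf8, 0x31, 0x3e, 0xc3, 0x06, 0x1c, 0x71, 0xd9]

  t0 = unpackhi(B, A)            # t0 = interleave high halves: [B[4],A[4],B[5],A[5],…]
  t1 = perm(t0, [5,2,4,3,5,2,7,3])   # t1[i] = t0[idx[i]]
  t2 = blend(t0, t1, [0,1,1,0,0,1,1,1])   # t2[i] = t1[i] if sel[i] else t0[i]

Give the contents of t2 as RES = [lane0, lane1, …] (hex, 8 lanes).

RES = [ 0x06  0x1c  0x71  0x74  0x71  0x1c  0xb5  0x74 ]

t0 = [0x06, 0x58, 0x1c, 0x74, 0x71, 0xab, 0xd9, 0xb5]
t1 = [0xab, 0x1c, 0x71, 0x74, 0xab, 0x1c, 0xb5, 0x74]
t2 = [0x06, 0x1c, 0x71, 0x74, 0x71, 0x1c, 0xb5, 0x74]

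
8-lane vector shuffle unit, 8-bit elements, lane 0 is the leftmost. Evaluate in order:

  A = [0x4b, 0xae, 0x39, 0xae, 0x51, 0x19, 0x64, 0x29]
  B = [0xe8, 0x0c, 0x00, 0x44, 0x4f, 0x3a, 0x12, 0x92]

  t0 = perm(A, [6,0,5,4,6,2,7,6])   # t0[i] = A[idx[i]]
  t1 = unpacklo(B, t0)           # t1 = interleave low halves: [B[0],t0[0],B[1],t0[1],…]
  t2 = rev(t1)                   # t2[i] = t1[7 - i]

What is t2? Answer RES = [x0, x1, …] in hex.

RES = [ 0x51  0x44  0x19  0x00  0x4b  0x0c  0x64  0xe8 ]

→ t0 |64|4b|19|51|64|39|29|64|
→ t1 |e8|64|0c|4b|00|19|44|51|
→ t2 |51|44|19|00|4b|0c|64|e8|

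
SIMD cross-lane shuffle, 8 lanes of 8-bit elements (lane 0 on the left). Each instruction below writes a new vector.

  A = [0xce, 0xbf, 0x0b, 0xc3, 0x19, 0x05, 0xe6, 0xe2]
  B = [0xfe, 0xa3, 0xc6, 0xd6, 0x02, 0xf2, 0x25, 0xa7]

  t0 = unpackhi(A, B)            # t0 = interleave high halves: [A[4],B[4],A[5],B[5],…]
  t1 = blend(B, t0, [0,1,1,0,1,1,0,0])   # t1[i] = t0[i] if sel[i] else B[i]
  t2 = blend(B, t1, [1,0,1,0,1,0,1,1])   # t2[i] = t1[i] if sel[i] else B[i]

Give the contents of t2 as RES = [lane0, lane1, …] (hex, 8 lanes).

RES = [ 0xfe  0xa3  0x05  0xd6  0xe6  0xf2  0x25  0xa7 ]

t0 = [0x19, 0x02, 0x05, 0xf2, 0xe6, 0x25, 0xe2, 0xa7]
t1 = [0xfe, 0x02, 0x05, 0xd6, 0xe6, 0x25, 0x25, 0xa7]
t2 = [0xfe, 0xa3, 0x05, 0xd6, 0xe6, 0xf2, 0x25, 0xa7]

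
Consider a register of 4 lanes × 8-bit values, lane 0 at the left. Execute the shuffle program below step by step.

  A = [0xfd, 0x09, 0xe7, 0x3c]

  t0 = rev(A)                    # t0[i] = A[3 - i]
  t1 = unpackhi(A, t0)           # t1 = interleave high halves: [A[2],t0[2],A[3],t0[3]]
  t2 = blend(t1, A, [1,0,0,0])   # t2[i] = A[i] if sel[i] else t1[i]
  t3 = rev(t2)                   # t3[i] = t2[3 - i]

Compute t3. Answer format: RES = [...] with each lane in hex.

  t0: 3c e7 09 fd
  t1: e7 09 3c fd
  t2: fd 09 3c fd
  t3: fd 3c 09 fd

RES = [ 0xfd  0x3c  0x09  0xfd ]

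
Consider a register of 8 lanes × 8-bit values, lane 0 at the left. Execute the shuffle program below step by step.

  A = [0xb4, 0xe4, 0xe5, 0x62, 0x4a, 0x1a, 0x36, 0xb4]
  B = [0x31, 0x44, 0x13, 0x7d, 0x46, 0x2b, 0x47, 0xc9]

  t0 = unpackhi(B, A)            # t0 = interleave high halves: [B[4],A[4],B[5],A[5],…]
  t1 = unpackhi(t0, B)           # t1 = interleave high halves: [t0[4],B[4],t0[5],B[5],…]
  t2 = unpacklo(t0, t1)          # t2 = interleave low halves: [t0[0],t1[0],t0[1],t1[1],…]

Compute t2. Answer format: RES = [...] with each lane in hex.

  t0: 46 4a 2b 1a 47 36 c9 b4
  t1: 47 46 36 2b c9 47 b4 c9
  t2: 46 47 4a 46 2b 36 1a 2b

RES = [0x46, 0x47, 0x4a, 0x46, 0x2b, 0x36, 0x1a, 0x2b]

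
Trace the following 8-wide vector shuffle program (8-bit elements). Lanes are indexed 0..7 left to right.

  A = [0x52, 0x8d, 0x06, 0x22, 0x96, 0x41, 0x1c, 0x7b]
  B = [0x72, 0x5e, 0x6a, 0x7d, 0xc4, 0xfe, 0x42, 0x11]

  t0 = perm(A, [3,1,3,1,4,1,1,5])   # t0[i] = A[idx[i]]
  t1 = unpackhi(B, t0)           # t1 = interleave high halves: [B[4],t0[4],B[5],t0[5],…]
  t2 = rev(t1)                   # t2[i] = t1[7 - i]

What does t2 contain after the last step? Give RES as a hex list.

t0 = [0x22, 0x8d, 0x22, 0x8d, 0x96, 0x8d, 0x8d, 0x41]
t1 = [0xc4, 0x96, 0xfe, 0x8d, 0x42, 0x8d, 0x11, 0x41]
t2 = [0x41, 0x11, 0x8d, 0x42, 0x8d, 0xfe, 0x96, 0xc4]

RES = [0x41, 0x11, 0x8d, 0x42, 0x8d, 0xfe, 0x96, 0xc4]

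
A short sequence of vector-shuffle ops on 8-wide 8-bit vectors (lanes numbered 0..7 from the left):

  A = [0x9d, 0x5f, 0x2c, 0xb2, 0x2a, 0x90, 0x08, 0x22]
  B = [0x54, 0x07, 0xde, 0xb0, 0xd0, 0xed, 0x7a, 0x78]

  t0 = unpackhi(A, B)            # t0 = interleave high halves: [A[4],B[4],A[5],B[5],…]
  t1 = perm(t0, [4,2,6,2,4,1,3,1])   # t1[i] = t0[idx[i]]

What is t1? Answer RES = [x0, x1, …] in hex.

→ t0 |2a|d0|90|ed|08|7a|22|78|
→ t1 |08|90|22|90|08|d0|ed|d0|

RES = [ 0x08  0x90  0x22  0x90  0x08  0xd0  0xed  0xd0 ]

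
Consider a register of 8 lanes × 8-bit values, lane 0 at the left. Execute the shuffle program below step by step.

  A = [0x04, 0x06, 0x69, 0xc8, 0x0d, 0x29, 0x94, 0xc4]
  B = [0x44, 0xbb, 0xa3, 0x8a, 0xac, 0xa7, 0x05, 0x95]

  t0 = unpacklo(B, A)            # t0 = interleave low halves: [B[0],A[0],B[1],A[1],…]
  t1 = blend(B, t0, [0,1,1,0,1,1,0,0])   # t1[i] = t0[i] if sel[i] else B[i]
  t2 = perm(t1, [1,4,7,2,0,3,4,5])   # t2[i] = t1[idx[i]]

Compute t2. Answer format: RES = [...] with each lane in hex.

RES = [ 0x04  0xa3  0x95  0xbb  0x44  0x8a  0xa3  0x69 ]

→ t0 |44|04|bb|06|a3|69|8a|c8|
→ t1 |44|04|bb|8a|a3|69|05|95|
→ t2 |04|a3|95|bb|44|8a|a3|69|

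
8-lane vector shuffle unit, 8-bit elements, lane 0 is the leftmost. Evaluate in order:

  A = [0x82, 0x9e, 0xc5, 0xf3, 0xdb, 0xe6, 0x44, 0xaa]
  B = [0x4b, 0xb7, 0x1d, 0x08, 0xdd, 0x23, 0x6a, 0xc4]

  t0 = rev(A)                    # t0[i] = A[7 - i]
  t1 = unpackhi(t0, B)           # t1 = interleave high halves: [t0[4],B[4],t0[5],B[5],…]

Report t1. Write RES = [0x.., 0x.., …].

→ t0 |aa|44|e6|db|f3|c5|9e|82|
→ t1 |f3|dd|c5|23|9e|6a|82|c4|

RES = [0xf3, 0xdd, 0xc5, 0x23, 0x9e, 0x6a, 0x82, 0xc4]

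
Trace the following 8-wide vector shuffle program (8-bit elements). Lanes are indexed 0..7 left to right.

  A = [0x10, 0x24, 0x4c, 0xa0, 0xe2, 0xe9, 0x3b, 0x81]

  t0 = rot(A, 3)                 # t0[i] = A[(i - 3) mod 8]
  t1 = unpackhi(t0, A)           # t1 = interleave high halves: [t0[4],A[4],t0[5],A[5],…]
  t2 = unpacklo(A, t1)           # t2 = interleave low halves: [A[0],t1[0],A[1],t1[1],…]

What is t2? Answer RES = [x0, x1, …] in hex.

RES = [ 0x10  0x24  0x24  0xe2  0x4c  0x4c  0xa0  0xe9 ]

t0 = [0xe9, 0x3b, 0x81, 0x10, 0x24, 0x4c, 0xa0, 0xe2]
t1 = [0x24, 0xe2, 0x4c, 0xe9, 0xa0, 0x3b, 0xe2, 0x81]
t2 = [0x10, 0x24, 0x24, 0xe2, 0x4c, 0x4c, 0xa0, 0xe9]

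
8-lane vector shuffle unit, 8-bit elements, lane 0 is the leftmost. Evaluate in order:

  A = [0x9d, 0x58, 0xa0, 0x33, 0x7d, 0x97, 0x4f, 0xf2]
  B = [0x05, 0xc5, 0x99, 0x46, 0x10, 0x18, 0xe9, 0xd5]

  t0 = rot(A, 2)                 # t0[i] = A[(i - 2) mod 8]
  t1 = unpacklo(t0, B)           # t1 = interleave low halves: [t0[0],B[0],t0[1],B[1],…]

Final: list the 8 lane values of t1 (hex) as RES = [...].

t0 = [0x4f, 0xf2, 0x9d, 0x58, 0xa0, 0x33, 0x7d, 0x97]
t1 = [0x4f, 0x05, 0xf2, 0xc5, 0x9d, 0x99, 0x58, 0x46]

RES = [ 0x4f  0x05  0xf2  0xc5  0x9d  0x99  0x58  0x46 ]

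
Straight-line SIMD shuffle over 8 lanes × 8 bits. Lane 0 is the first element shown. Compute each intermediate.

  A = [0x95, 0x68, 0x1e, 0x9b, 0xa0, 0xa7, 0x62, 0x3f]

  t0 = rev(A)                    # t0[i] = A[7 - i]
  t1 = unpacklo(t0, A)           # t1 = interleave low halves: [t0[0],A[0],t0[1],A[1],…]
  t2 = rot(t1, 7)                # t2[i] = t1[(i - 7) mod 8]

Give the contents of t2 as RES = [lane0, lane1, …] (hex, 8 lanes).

RES = [ 0x95  0x62  0x68  0xa7  0x1e  0xa0  0x9b  0x3f ]

  t0: 3f 62 a7 a0 9b 1e 68 95
  t1: 3f 95 62 68 a7 1e a0 9b
  t2: 95 62 68 a7 1e a0 9b 3f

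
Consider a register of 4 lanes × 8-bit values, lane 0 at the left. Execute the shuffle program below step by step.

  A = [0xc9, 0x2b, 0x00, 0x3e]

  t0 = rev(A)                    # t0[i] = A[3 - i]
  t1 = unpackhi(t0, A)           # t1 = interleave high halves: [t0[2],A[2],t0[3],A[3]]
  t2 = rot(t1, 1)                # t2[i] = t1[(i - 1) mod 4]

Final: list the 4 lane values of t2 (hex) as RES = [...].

RES = [ 0x3e  0x2b  0x00  0xc9 ]

→ t0 |3e|00|2b|c9|
→ t1 |2b|00|c9|3e|
→ t2 |3e|2b|00|c9|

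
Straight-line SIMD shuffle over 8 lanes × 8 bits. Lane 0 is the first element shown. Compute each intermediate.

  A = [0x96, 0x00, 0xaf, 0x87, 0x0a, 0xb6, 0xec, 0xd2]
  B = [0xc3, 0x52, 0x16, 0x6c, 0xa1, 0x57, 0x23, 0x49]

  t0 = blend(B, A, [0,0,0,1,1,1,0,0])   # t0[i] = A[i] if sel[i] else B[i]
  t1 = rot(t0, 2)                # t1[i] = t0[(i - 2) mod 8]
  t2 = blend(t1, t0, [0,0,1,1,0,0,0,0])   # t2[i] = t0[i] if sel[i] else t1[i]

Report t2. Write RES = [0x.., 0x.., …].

  t0: c3 52 16 87 0a b6 23 49
  t1: 23 49 c3 52 16 87 0a b6
  t2: 23 49 16 87 16 87 0a b6

RES = [ 0x23  0x49  0x16  0x87  0x16  0x87  0x0a  0xb6 ]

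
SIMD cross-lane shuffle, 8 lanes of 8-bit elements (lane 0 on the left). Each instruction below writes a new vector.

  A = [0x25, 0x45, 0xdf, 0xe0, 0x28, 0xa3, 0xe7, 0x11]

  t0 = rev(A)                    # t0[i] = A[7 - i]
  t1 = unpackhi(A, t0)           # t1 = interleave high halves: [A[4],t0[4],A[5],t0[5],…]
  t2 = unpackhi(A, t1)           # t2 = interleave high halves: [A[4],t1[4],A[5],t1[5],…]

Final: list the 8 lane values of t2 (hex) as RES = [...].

→ t0 |11|e7|a3|28|e0|df|45|25|
→ t1 |28|e0|a3|df|e7|45|11|25|
→ t2 |28|e7|a3|45|e7|11|11|25|

RES = [0x28, 0xe7, 0xa3, 0x45, 0xe7, 0x11, 0x11, 0x25]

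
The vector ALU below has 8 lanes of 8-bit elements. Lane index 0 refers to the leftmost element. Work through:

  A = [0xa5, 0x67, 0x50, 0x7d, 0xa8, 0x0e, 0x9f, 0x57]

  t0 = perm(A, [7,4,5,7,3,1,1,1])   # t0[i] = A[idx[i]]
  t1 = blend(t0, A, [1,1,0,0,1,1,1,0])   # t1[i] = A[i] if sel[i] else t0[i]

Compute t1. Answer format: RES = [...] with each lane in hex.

RES = [ 0xa5  0x67  0x0e  0x57  0xa8  0x0e  0x9f  0x67 ]

→ t0 |57|a8|0e|57|7d|67|67|67|
→ t1 |a5|67|0e|57|a8|0e|9f|67|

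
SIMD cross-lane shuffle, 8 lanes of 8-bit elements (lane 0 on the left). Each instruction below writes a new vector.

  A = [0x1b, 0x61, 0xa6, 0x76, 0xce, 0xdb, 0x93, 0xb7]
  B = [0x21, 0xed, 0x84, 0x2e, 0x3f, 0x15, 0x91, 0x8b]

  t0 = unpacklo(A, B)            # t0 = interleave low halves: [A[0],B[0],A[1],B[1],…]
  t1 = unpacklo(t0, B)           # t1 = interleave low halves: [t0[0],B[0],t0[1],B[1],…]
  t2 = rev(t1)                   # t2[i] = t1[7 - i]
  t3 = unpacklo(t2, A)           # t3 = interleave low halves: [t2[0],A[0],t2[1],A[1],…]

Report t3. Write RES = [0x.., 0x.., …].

RES = [0x2e, 0x1b, 0xed, 0x61, 0x84, 0xa6, 0x61, 0x76]

→ t0 |1b|21|61|ed|a6|84|76|2e|
→ t1 |1b|21|21|ed|61|84|ed|2e|
→ t2 |2e|ed|84|61|ed|21|21|1b|
→ t3 |2e|1b|ed|61|84|a6|61|76|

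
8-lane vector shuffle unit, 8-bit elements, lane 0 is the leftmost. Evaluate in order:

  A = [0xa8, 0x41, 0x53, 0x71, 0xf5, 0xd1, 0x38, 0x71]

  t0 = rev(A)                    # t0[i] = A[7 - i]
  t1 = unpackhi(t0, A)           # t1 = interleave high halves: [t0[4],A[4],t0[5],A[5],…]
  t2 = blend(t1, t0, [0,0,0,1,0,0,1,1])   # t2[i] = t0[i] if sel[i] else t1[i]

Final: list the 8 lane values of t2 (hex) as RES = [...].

t0 = [0x71, 0x38, 0xd1, 0xf5, 0x71, 0x53, 0x41, 0xa8]
t1 = [0x71, 0xf5, 0x53, 0xd1, 0x41, 0x38, 0xa8, 0x71]
t2 = [0x71, 0xf5, 0x53, 0xf5, 0x41, 0x38, 0x41, 0xa8]

RES = [ 0x71  0xf5  0x53  0xf5  0x41  0x38  0x41  0xa8 ]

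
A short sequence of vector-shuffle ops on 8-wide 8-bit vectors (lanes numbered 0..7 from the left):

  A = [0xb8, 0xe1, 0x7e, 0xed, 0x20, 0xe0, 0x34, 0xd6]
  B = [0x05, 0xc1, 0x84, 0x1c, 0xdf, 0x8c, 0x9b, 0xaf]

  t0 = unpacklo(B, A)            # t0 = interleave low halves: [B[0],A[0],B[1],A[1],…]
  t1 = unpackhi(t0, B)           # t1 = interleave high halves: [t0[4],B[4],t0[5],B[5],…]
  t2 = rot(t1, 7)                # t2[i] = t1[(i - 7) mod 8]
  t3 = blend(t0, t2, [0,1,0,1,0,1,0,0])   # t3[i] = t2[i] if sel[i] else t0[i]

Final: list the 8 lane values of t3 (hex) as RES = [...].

  t0: 05 b8 c1 e1 84 7e 1c ed
  t1: 84 df 7e 8c 1c 9b ed af
  t2: df 7e 8c 1c 9b ed af 84
  t3: 05 7e c1 1c 84 ed 1c ed

RES = [0x05, 0x7e, 0xc1, 0x1c, 0x84, 0xed, 0x1c, 0xed]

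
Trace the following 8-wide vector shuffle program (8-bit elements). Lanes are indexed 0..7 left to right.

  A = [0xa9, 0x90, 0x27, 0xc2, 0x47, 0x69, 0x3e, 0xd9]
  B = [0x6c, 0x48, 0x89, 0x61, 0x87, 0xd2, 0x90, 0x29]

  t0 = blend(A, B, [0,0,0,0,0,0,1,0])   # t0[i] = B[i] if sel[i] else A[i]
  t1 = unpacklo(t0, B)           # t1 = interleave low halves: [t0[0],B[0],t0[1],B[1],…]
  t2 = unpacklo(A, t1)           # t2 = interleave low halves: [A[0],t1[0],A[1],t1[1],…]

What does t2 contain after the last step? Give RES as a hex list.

→ t0 |a9|90|27|c2|47|69|90|d9|
→ t1 |a9|6c|90|48|27|89|c2|61|
→ t2 |a9|a9|90|6c|27|90|c2|48|

RES = [0xa9, 0xa9, 0x90, 0x6c, 0x27, 0x90, 0xc2, 0x48]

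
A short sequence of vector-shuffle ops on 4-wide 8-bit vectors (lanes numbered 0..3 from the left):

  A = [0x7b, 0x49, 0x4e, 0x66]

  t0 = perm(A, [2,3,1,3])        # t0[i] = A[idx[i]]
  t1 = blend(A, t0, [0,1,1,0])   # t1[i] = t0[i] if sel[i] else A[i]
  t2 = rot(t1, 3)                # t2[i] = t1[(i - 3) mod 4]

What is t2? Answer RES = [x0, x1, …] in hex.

t0 = [0x4e, 0x66, 0x49, 0x66]
t1 = [0x7b, 0x66, 0x49, 0x66]
t2 = [0x66, 0x49, 0x66, 0x7b]

RES = [ 0x66  0x49  0x66  0x7b ]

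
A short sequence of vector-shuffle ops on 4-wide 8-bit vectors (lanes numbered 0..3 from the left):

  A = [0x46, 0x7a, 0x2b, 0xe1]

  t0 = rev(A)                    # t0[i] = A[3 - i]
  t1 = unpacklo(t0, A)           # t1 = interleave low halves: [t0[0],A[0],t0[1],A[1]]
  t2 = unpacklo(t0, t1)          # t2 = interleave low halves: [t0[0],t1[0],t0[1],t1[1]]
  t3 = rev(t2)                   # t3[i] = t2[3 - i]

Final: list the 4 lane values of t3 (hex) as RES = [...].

→ t0 |e1|2b|7a|46|
→ t1 |e1|46|2b|7a|
→ t2 |e1|e1|2b|46|
→ t3 |46|2b|e1|e1|

RES = [0x46, 0x2b, 0xe1, 0xe1]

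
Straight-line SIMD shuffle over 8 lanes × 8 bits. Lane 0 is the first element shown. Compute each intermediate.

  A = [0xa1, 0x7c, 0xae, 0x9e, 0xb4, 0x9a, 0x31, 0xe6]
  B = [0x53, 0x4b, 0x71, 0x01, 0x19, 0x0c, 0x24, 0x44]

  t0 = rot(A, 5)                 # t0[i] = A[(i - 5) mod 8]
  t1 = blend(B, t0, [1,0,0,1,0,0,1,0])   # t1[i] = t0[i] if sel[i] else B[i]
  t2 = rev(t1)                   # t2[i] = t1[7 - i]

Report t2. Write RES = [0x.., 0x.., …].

→ t0 |9e|b4|9a|31|e6|a1|7c|ae|
→ t1 |9e|4b|71|31|19|0c|7c|44|
→ t2 |44|7c|0c|19|31|71|4b|9e|

RES = [ 0x44  0x7c  0x0c  0x19  0x31  0x71  0x4b  0x9e ]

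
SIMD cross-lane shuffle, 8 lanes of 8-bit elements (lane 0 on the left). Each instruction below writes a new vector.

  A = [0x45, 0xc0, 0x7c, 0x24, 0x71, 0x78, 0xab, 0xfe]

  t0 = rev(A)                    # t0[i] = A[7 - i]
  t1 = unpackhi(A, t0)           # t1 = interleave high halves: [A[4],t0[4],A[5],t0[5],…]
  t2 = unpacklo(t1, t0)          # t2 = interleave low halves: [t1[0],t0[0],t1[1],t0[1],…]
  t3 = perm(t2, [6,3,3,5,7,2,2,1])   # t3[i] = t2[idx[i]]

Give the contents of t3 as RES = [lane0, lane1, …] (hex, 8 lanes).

→ t0 |fe|ab|78|71|24|7c|c0|45|
→ t1 |71|24|78|7c|ab|c0|fe|45|
→ t2 |71|fe|24|ab|78|78|7c|71|
→ t3 |7c|ab|ab|78|71|24|24|fe|

RES = [0x7c, 0xab, 0xab, 0x78, 0x71, 0x24, 0x24, 0xfe]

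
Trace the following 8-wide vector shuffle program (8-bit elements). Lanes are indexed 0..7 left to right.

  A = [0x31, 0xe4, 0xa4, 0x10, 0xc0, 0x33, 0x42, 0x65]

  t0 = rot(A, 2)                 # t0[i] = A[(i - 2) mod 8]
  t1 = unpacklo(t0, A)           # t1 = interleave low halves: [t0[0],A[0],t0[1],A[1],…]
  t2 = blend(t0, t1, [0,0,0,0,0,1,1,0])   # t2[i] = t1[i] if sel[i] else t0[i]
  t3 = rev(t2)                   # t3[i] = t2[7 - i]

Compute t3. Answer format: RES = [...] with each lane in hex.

RES = [ 0x33  0xe4  0xa4  0xa4  0xe4  0x31  0x65  0x42 ]

t0 = [0x42, 0x65, 0x31, 0xe4, 0xa4, 0x10, 0xc0, 0x33]
t1 = [0x42, 0x31, 0x65, 0xe4, 0x31, 0xa4, 0xe4, 0x10]
t2 = [0x42, 0x65, 0x31, 0xe4, 0xa4, 0xa4, 0xe4, 0x33]
t3 = [0x33, 0xe4, 0xa4, 0xa4, 0xe4, 0x31, 0x65, 0x42]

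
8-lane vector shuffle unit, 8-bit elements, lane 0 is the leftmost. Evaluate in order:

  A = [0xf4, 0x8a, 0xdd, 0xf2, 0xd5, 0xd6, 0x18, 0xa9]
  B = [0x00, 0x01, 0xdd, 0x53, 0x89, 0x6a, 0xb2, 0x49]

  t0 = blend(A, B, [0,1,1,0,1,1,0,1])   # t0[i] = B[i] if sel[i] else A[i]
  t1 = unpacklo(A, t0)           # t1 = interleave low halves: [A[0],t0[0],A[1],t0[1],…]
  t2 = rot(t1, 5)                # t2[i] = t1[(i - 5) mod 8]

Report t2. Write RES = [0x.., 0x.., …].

→ t0 |f4|01|dd|f2|89|6a|18|49|
→ t1 |f4|f4|8a|01|dd|dd|f2|f2|
→ t2 |01|dd|dd|f2|f2|f4|f4|8a|

RES = [0x01, 0xdd, 0xdd, 0xf2, 0xf2, 0xf4, 0xf4, 0x8a]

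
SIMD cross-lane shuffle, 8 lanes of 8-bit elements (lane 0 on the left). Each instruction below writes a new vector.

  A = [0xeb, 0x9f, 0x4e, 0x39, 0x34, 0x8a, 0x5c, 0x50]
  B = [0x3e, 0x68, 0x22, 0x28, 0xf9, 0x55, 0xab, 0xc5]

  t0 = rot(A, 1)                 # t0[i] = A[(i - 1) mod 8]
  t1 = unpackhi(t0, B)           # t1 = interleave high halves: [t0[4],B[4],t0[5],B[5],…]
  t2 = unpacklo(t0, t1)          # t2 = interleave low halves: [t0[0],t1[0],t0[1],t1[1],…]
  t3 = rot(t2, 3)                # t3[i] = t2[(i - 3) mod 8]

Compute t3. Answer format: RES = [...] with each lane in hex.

RES = [ 0x34  0x4e  0x55  0x50  0x39  0xeb  0xf9  0x9f ]

t0 = [0x50, 0xeb, 0x9f, 0x4e, 0x39, 0x34, 0x8a, 0x5c]
t1 = [0x39, 0xf9, 0x34, 0x55, 0x8a, 0xab, 0x5c, 0xc5]
t2 = [0x50, 0x39, 0xeb, 0xf9, 0x9f, 0x34, 0x4e, 0x55]
t3 = [0x34, 0x4e, 0x55, 0x50, 0x39, 0xeb, 0xf9, 0x9f]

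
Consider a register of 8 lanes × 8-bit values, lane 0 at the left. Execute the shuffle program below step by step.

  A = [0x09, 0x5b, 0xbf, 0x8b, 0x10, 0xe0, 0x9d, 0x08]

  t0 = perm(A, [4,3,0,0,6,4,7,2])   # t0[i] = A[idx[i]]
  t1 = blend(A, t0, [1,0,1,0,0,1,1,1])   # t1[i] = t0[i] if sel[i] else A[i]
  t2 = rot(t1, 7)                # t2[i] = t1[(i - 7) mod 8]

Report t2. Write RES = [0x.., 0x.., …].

  t0: 10 8b 09 09 9d 10 08 bf
  t1: 10 5b 09 8b 10 10 08 bf
  t2: 5b 09 8b 10 10 08 bf 10

RES = [ 0x5b  0x09  0x8b  0x10  0x10  0x08  0xbf  0x10 ]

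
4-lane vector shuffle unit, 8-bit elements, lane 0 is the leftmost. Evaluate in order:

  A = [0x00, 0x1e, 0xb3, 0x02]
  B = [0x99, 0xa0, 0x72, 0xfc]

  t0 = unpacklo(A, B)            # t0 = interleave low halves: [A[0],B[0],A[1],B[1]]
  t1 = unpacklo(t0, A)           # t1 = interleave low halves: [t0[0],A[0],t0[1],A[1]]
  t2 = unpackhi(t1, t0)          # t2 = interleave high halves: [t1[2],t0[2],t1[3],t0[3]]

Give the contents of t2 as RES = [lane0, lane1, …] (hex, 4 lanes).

→ t0 |00|99|1e|a0|
→ t1 |00|00|99|1e|
→ t2 |99|1e|1e|a0|

RES = [ 0x99  0x1e  0x1e  0xa0 ]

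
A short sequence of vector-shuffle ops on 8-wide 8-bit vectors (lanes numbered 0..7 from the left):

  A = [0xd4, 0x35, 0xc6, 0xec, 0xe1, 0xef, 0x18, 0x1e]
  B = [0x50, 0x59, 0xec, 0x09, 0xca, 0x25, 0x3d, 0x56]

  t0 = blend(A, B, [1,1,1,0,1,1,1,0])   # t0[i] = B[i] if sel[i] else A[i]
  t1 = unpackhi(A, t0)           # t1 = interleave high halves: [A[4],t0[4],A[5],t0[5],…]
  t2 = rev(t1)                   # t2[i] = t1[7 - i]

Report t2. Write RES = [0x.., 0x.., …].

RES = [ 0x1e  0x1e  0x3d  0x18  0x25  0xef  0xca  0xe1 ]

  t0: 50 59 ec ec ca 25 3d 1e
  t1: e1 ca ef 25 18 3d 1e 1e
  t2: 1e 1e 3d 18 25 ef ca e1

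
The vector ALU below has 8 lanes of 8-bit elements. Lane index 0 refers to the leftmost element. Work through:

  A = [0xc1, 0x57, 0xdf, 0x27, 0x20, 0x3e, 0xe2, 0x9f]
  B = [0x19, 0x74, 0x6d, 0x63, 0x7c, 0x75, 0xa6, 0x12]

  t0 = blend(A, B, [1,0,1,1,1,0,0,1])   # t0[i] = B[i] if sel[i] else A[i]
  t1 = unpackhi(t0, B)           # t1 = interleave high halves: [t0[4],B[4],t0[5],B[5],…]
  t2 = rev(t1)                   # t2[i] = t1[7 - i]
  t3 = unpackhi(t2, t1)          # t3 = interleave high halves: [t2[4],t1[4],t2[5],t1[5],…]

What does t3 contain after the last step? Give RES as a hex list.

t0 = [0x19, 0x57, 0x6d, 0x63, 0x7c, 0x3e, 0xe2, 0x12]
t1 = [0x7c, 0x7c, 0x3e, 0x75, 0xe2, 0xa6, 0x12, 0x12]
t2 = [0x12, 0x12, 0xa6, 0xe2, 0x75, 0x3e, 0x7c, 0x7c]
t3 = [0x75, 0xe2, 0x3e, 0xa6, 0x7c, 0x12, 0x7c, 0x12]

RES = [0x75, 0xe2, 0x3e, 0xa6, 0x7c, 0x12, 0x7c, 0x12]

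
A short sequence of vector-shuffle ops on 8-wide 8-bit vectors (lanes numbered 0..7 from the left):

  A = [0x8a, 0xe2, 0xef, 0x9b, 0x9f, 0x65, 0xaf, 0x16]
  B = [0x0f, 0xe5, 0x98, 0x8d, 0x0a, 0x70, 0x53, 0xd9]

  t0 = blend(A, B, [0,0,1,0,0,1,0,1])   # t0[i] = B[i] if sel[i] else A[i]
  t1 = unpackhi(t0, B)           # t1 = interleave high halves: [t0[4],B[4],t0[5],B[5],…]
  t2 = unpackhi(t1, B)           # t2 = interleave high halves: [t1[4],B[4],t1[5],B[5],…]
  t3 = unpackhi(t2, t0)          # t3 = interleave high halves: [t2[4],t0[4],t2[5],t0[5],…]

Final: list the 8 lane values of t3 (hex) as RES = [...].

RES = [0xd9, 0x9f, 0x53, 0x70, 0xd9, 0xaf, 0xd9, 0xd9]

  t0: 8a e2 98 9b 9f 70 af d9
  t1: 9f 0a 70 70 af 53 d9 d9
  t2: af 0a 53 70 d9 53 d9 d9
  t3: d9 9f 53 70 d9 af d9 d9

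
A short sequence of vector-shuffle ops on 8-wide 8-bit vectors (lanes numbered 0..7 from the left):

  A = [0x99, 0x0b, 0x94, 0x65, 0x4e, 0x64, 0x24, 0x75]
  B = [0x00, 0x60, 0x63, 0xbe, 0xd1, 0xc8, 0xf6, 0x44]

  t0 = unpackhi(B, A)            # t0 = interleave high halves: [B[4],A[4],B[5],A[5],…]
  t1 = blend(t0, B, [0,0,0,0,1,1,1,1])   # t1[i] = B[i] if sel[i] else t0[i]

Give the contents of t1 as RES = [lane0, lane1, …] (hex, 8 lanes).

RES = [0xd1, 0x4e, 0xc8, 0x64, 0xd1, 0xc8, 0xf6, 0x44]

t0 = [0xd1, 0x4e, 0xc8, 0x64, 0xf6, 0x24, 0x44, 0x75]
t1 = [0xd1, 0x4e, 0xc8, 0x64, 0xd1, 0xc8, 0xf6, 0x44]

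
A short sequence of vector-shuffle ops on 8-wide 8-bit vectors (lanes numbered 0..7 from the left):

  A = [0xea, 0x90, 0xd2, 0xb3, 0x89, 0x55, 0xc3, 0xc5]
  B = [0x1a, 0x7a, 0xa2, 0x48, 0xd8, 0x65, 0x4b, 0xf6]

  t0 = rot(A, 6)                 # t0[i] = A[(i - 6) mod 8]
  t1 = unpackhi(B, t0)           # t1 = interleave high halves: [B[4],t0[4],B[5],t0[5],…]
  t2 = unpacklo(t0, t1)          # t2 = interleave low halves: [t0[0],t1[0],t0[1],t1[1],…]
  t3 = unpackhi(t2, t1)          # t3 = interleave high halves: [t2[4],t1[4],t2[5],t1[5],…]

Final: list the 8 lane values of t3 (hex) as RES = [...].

  t0: d2 b3 89 55 c3 c5 ea 90
  t1: d8 c3 65 c5 4b ea f6 90
  t2: d2 d8 b3 c3 89 65 55 c5
  t3: 89 4b 65 ea 55 f6 c5 90

RES = [0x89, 0x4b, 0x65, 0xea, 0x55, 0xf6, 0xc5, 0x90]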